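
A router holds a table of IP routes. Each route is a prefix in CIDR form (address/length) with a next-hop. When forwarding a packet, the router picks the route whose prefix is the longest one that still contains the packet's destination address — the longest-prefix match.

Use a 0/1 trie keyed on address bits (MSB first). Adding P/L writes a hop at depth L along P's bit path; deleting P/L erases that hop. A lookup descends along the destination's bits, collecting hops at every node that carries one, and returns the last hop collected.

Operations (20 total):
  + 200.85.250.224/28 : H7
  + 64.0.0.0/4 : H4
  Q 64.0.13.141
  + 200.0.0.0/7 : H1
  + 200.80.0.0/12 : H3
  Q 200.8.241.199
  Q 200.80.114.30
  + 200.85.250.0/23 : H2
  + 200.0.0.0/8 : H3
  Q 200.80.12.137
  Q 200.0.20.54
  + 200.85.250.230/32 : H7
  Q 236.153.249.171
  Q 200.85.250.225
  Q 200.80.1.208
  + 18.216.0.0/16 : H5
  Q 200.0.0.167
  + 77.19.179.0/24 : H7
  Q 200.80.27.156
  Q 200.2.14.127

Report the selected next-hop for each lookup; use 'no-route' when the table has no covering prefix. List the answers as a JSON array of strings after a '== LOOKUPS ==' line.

Process each operation:
  add 200.85.250.224/28 -> H7 at depth 28
  add 64.0.0.0/4 -> H4 at depth 4
  lookup 64.0.13.141: bits 0100 walk d0:-→d1:-→d2:-→d3:-→d4:H4 -> H4
  add 200.0.0.0/7 -> H1 at depth 7
  add 200.80.0.0/12 -> H3 at depth 12
  lookup 200.8.241.199: bits 110010000 walk d0:-→d1:-→d2:-→d3:-→d4:-→d5:-→d6:-→d7:H1→d8:-→d9:- -> H1
  lookup 200.80.114.30: bits 1100100001010 walk d0:-→d1:-→d2:-→d3:-→d4:-→d5:-→d6:-→d7:H1→d8:-→d9:-→d10:-→d11:-→d12:H3→d13:- -> H3
  add 200.85.250.0/23 -> H2 at depth 23
  add 200.0.0.0/8 -> H3 at depth 8
  lookup 200.80.12.137: bits 1100100001010 walk d0:-→d1:-→d2:-→d3:-→d4:-→d5:-→d6:-→d7:H1→d8:H3→d9:-→d10:-→d11:-→d12:H3→d13:- -> H3
  lookup 200.0.20.54: bits 110010000 walk d0:-→d1:-→d2:-→d3:-→d4:-→d5:-→d6:-→d7:H1→d8:H3→d9:- -> H3
  add 200.85.250.230/32 -> H7 at depth 32
  lookup 236.153.249.171: bits 11 walk d0:-→d1:-→d2:- -> no-route
  lookup 200.85.250.225: bits 11001000010101011111101011100 walk d0:-→d1:-→d2:-→d3:-→d4:-→d5:-→d6:-→d7:H1→d8:H3→d9:-→d10:-→d11:-→d12:H3→d13:-→d14:-→d15:-→d16:-→d17:-→d18:-→d19:-→d20:-→d21:-→d22:-→d23:H2→d24:-→d25:-→d26:-→d27:-→d28:H7→d29:- -> H7
  lookup 200.80.1.208: bits 1100100001010 walk d0:-→d1:-→d2:-→d3:-→d4:-→d5:-→d6:-→d7:H1→d8:H3→d9:-→d10:-→d11:-→d12:H3→d13:- -> H3
  add 18.216.0.0/16 -> H5 at depth 16
  lookup 200.0.0.167: bits 110010000 walk d0:-→d1:-→d2:-→d3:-→d4:-→d5:-→d6:-→d7:H1→d8:H3→d9:- -> H3
  add 77.19.179.0/24 -> H7 at depth 24
  lookup 200.80.27.156: bits 1100100001010 walk d0:-→d1:-→d2:-→d3:-→d4:-→d5:-→d6:-→d7:H1→d8:H3→d9:-→d10:-→d11:-→d12:H3→d13:- -> H3
  lookup 200.2.14.127: bits 110010000 walk d0:-→d1:-→d2:-→d3:-→d4:-→d5:-→d6:-→d7:H1→d8:H3→d9:- -> H3

== LOOKUPS ==
["H4","H1","H3","H3","H3","no-route","H7","H3","H3","H3","H3"]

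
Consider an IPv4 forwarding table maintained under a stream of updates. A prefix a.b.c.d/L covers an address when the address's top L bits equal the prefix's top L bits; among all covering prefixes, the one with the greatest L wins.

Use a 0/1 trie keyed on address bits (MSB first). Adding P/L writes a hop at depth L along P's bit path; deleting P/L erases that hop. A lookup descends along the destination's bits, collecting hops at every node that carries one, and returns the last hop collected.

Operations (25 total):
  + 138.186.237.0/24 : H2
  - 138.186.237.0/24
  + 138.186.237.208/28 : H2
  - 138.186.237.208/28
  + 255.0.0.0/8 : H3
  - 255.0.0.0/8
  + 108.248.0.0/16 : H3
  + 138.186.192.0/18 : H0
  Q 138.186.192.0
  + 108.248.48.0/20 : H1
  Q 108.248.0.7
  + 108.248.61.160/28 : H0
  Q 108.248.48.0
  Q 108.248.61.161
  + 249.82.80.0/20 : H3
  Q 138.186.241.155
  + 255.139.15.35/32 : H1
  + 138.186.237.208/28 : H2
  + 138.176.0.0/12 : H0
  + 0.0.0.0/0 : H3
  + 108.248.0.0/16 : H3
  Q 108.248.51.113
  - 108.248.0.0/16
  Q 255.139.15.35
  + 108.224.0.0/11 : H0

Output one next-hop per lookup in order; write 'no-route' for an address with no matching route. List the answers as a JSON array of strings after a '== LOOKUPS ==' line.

Trace:
  + 138.186.237.0/24 (H2) depth=24
  - 138.186.237.0/24 clear@24
  + 138.186.237.208/28 (H2) depth=28
  - 138.186.237.208/28 clear@28
  + 255.0.0.0/8 (H3) depth=8
  - 255.0.0.0/8 clear@8
  + 108.248.0.0/16 (H3) depth=16
  + 138.186.192.0/18 (H0) depth=18
  ? 138.186.192.0  path d0:-→d1:-→d2:-→d3:-→d4:-→d5:-→d6:-→d7:-→d8:-→d9:-→d10:-→d11:-→d12:-→d13:-→d14:-→d15:-→d16:-→d17:-→d18:H0  best=H0
  + 108.248.48.0/20 (H1) depth=20
  ? 108.248.0.7  path d0:-→d1:-→d2:-→d3:-→d4:-→d5:-→d6:-→d7:-→d8:-→d9:-→d10:-→d11:-→d12:-→d13:-→d14:-→d15:-→d16:H3→d17:-→d18:-  best=H3
  + 108.248.61.160/28 (H0) depth=28
  ? 108.248.48.0  path d0:-→d1:-→d2:-→d3:-→d4:-→d5:-→d6:-→d7:-→d8:-→d9:-→d10:-→d11:-→d12:-→d13:-→d14:-→d15:-→d16:H3→d17:-→d18:-→d19:-→d20:H1  best=H1
  ? 108.248.61.161  path d0:-→d1:-→d2:-→d3:-→d4:-→d5:-→d6:-→d7:-→d8:-→d9:-→d10:-→d11:-→d12:-→d13:-→d14:-→d15:-→d16:H3→d17:-→d18:-→d19:-→d20:H1→d21:-→d22:-→d23:-→d24:-→d25:-→d26:-→d27:-→d28:H0  best=H0
  + 249.82.80.0/20 (H3) depth=20
  ? 138.186.241.155  path d0:-→d1:-→d2:-→d3:-→d4:-→d5:-→d6:-→d7:-→d8:-→d9:-→d10:-→d11:-→d12:-→d13:-→d14:-→d15:-→d16:-→d17:-→d18:H0→d19:-  best=H0
  + 255.139.15.35/32 (H1) depth=32
  + 138.186.237.208/28 (H2) depth=28
  + 138.176.0.0/12 (H0) depth=12
  + 0.0.0.0/0 (H3) depth=0
  + 108.248.0.0/16 (H3) depth=16
  ? 108.248.51.113  path d0:H3→d1:-→d2:-→d3:-→d4:-→d5:-→d6:-→d7:-→d8:-→d9:-→d10:-→d11:-→d12:-→d13:-→d14:-→d15:-→d16:H3→d17:-→d18:-→d19:-→d20:H1  best=H1
  - 108.248.0.0/16 clear@16
  ? 255.139.15.35  path d0:H3→d1:-→d2:-→d3:-→d4:-→d5:-→d6:-→d7:-→d8:-→d9:-→d10:-→d11:-→d12:-→d13:-→d14:-→d15:-→d16:-→d17:-→d18:-→d19:-→d20:-→d21:-→d22:-→d23:-→d24:-→d25:-→d26:-→d27:-→d28:-→d29:-→d30:-→d31:-→d32:H1  best=H1
  + 108.224.0.0/11 (H0) depth=11

== LOOKUPS ==
["H0","H3","H1","H0","H0","H1","H1"]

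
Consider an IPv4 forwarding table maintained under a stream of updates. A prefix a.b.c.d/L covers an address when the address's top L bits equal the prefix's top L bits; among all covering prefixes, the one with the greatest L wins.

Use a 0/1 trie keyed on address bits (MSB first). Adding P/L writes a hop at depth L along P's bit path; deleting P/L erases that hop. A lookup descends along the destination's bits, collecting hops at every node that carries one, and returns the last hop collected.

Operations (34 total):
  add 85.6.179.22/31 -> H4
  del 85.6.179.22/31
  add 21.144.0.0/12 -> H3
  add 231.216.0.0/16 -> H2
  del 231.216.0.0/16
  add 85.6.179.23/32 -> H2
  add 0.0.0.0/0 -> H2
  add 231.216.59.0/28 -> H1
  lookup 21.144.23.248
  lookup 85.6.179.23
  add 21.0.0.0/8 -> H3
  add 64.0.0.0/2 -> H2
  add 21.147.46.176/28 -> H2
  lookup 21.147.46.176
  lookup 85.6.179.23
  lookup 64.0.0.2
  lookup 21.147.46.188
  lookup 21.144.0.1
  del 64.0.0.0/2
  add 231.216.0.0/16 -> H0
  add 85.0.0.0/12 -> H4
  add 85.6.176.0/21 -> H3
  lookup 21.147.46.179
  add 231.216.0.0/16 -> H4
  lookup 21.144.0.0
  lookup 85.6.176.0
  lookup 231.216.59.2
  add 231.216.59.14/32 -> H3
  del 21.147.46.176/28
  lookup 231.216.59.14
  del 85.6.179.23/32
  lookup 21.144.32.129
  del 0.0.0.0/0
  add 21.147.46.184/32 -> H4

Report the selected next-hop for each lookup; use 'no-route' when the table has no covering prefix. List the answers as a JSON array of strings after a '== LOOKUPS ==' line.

Apply in order:
  + 85.6.179.22/31 (H4) depth=31
  del 85.6.179.22/31 (clear depth 31)
  + 21.144.0.0/12 (H3) depth=12
  + 231.216.0.0/16 (H2) depth=16
  del 231.216.0.0/16 (clear depth 16)
  + 85.6.179.23/32 (H2) depth=32
  + 0.0.0.0/0 (H2) depth=0
  + 231.216.59.0/28 (H1) depth=28
  ? 21.144.23.248  path d0:H2→d1:-→d2:-→d3:-→d4:-→d5:-→d6:-→d7:-→d8:-→d9:-→d10:-→d11:-→d12:H3  best=H3
  ? 85.6.179.23  path d0:H2→d1:-→d2:-→d3:-→d4:-→d5:-→d6:-→d7:-→d8:-→d9:-→d10:-→d11:-→d12:-→d13:-→d14:-→d15:-→d16:-→d17:-→d18:-→d19:-→d20:-→d21:-→d22:-→d23:-→d24:-→d25:-→d26:-→d27:-→d28:-→d29:-→d30:-→d31:-→d32:H2  best=H2
  + 21.0.0.0/8 (H3) depth=8
  + 64.0.0.0/2 (H2) depth=2
  + 21.147.46.176/28 (H2) depth=28
  ? 21.147.46.176  path d0:H2→d1:-→d2:-→d3:-→d4:-→d5:-→d6:-→d7:-→d8:H3→d9:-→d10:-→d11:-→d12:H3→d13:-→d14:-→d15:-→d16:-→d17:-→d18:-→d19:-→d20:-→d21:-→d22:-→d23:-→d24:-→d25:-→d26:-→d27:-→d28:H2  best=H2
  ? 85.6.179.23  path d0:H2→d1:-→d2:H2→d3:-→d4:-→d5:-→d6:-→d7:-→d8:-→d9:-→d10:-→d11:-→d12:-→d13:-→d14:-→d15:-→d16:-→d17:-→d18:-→d19:-→d20:-→d21:-→d22:-→d23:-→d24:-→d25:-→d26:-→d27:-→d28:-→d29:-→d30:-→d31:-→d32:H2  best=H2
  ? 64.0.0.2  path d0:H2→d1:-→d2:H2→d3:-  best=H2
  ? 21.147.46.188  path d0:H2→d1:-→d2:-→d3:-→d4:-→d5:-→d6:-→d7:-→d8:H3→d9:-→d10:-→d11:-→d12:H3→d13:-→d14:-→d15:-→d16:-→d17:-→d18:-→d19:-→d20:-→d21:-→d22:-→d23:-→d24:-→d25:-→d26:-→d27:-→d28:H2  best=H2
  ? 21.144.0.1  path d0:H2→d1:-→d2:-→d3:-→d4:-→d5:-→d6:-→d7:-→d8:H3→d9:-→d10:-→d11:-→d12:H3→d13:-→d14:-  best=H3
  del 64.0.0.0/2 (clear depth 2)
  + 231.216.0.0/16 (H0) depth=16
  + 85.0.0.0/12 (H4) depth=12
  + 85.6.176.0/21 (H3) depth=21
  ? 21.147.46.179  path d0:H2→d1:-→d2:-→d3:-→d4:-→d5:-→d6:-→d7:-→d8:H3→d9:-→d10:-→d11:-→d12:H3→d13:-→d14:-→d15:-→d16:-→d17:-→d18:-→d19:-→d20:-→d21:-→d22:-→d23:-→d24:-→d25:-→d26:-→d27:-→d28:H2  best=H2
  + 231.216.0.0/16 (H4) depth=16
  ? 21.144.0.0  path d0:H2→d1:-→d2:-→d3:-→d4:-→d5:-→d6:-→d7:-→d8:H3→d9:-→d10:-→d11:-→d12:H3→d13:-→d14:-  best=H3
  ? 85.6.176.0  path d0:H2→d1:-→d2:-→d3:-→d4:-→d5:-→d6:-→d7:-→d8:-→d9:-→d10:-→d11:-→d12:H4→d13:-→d14:-→d15:-→d16:-→d17:-→d18:-→d19:-→d20:-→d21:H3→d22:-  best=H3
  ? 231.216.59.2  path d0:H2→d1:-→d2:-→d3:-→d4:-→d5:-→d6:-→d7:-→d8:-→d9:-→d10:-→d11:-→d12:-→d13:-→d14:-→d15:-→d16:H4→d17:-→d18:-→d19:-→d20:-→d21:-→d22:-→d23:-→d24:-→d25:-→d26:-→d27:-→d28:H1  best=H1
  + 231.216.59.14/32 (H3) depth=32
  del 21.147.46.176/28 (clear depth 28)
  ? 231.216.59.14  path d0:H2→d1:-→d2:-→d3:-→d4:-→d5:-→d6:-→d7:-→d8:-→d9:-→d10:-→d11:-→d12:-→d13:-→d14:-→d15:-→d16:H4→d17:-→d18:-→d19:-→d20:-→d21:-→d22:-→d23:-→d24:-→d25:-→d26:-→d27:-→d28:H1→d29:-→d30:-→d31:-→d32:H3  best=H3
  del 85.6.179.23/32 (clear depth 32)
  ? 21.144.32.129  path d0:H2→d1:-→d2:-→d3:-→d4:-→d5:-→d6:-→d7:-→d8:H3→d9:-→d10:-→d11:-→d12:H3→d13:-→d14:-  best=H3
  del 0.0.0.0/0 (clear depth 0)
  + 21.147.46.184/32 (H4) depth=32

== LOOKUPS ==
["H3","H2","H2","H2","H2","H2","H3","H2","H3","H3","H1","H3","H3"]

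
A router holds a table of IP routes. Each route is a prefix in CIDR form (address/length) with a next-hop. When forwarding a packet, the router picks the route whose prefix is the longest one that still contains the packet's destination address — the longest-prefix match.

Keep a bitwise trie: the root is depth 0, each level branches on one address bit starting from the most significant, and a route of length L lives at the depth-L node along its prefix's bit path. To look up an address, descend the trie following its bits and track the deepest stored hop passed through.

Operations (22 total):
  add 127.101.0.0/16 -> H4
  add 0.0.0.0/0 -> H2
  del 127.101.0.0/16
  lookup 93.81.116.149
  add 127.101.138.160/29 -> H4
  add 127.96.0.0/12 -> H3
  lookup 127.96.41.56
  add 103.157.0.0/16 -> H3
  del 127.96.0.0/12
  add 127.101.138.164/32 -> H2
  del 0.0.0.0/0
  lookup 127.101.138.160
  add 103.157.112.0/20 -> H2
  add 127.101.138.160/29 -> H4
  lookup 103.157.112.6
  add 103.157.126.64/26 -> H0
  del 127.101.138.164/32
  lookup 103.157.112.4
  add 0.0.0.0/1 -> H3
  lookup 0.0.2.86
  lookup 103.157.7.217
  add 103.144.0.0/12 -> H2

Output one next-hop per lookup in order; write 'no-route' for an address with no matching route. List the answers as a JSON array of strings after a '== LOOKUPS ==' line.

Trace:
  + 127.101.0.0/16 (H4) depth=16
  + 0.0.0.0/0 (H2) depth=0
  - 127.101.0.0/16 clear@16
  ? 93.81.116.149  path d0:H2→d1:-→d2:-  best=H2
  + 127.101.138.160/29 (H4) depth=29
  + 127.96.0.0/12 (H3) depth=12
  ? 127.96.41.56  path d0:H2→d1:-→d2:-→d3:-→d4:-→d5:-→d6:-→d7:-→d8:-→d9:-→d10:-→d11:-→d12:H3→d13:-  best=H3
  + 103.157.0.0/16 (H3) depth=16
  - 127.96.0.0/12 clear@12
  + 127.101.138.164/32 (H2) depth=32
  - 0.0.0.0/0 clear@0
  ? 127.101.138.160  path d0:-→d1:-→d2:-→d3:-→d4:-→d5:-→d6:-→d7:-→d8:-→d9:-→d10:-→d11:-→d12:-→d13:-→d14:-→d15:-→d16:-→d17:-→d18:-→d19:-→d20:-→d21:-→d22:-→d23:-→d24:-→d25:-→d26:-→d27:-→d28:-→d29:H4  best=H4
  + 103.157.112.0/20 (H2) depth=20
  + 127.101.138.160/29 (H4) depth=29
  ? 103.157.112.6  path d0:-→d1:-→d2:-→d3:-→d4:-→d5:-→d6:-→d7:-→d8:-→d9:-→d10:-→d11:-→d12:-→d13:-→d14:-→d15:-→d16:H3→d17:-→d18:-→d19:-→d20:H2  best=H2
  + 103.157.126.64/26 (H0) depth=26
  - 127.101.138.164/32 clear@32
  ? 103.157.112.4  path d0:-→d1:-→d2:-→d3:-→d4:-→d5:-→d6:-→d7:-→d8:-→d9:-→d10:-→d11:-→d12:-→d13:-→d14:-→d15:-→d16:H3→d17:-→d18:-→d19:-→d20:H2  best=H2
  + 0.0.0.0/1 (H3) depth=1
  ? 0.0.2.86  path d0:-→d1:H3  best=H3
  ? 103.157.7.217  path d0:-→d1:H3→d2:-→d3:-→d4:-→d5:-→d6:-→d7:-→d8:-→d9:-→d10:-→d11:-→d12:-→d13:-→d14:-→d15:-→d16:H3→d17:-  best=H3
  + 103.144.0.0/12 (H2) depth=12

== LOOKUPS ==
["H2","H3","H4","H2","H2","H3","H3"]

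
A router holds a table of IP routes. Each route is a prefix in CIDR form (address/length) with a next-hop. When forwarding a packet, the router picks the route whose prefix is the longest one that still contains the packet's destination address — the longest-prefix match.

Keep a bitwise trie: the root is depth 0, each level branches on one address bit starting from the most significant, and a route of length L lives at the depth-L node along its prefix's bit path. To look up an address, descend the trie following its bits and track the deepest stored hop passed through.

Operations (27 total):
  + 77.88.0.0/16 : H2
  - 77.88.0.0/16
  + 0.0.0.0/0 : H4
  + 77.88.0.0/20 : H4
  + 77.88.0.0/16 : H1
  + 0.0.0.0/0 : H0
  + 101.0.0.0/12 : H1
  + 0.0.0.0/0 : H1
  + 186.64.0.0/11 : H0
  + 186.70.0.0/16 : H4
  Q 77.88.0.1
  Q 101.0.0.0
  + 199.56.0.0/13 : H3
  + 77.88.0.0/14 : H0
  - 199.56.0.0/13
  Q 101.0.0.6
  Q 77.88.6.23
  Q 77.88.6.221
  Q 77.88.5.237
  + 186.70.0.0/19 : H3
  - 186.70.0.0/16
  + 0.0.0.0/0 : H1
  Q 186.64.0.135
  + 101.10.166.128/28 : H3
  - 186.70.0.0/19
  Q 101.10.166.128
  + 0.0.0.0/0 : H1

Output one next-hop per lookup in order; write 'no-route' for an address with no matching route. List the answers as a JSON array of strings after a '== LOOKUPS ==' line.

Apply in order:
  add 77.88.0.0/16 -> H2 at depth 16
  del 77.88.0.0/16 (clear depth 16)
  add 0.0.0.0/0 -> H4 at depth 0
  add 77.88.0.0/20 -> H4 at depth 20
  add 77.88.0.0/16 -> H1 at depth 16
  add 0.0.0.0/0 -> H0 at depth 0
  add 101.0.0.0/12 -> H1 at depth 12
  add 0.0.0.0/0 -> H1 at depth 0
  add 186.64.0.0/11 -> H0 at depth 11
  add 186.70.0.0/16 -> H4 at depth 16
  ? 77.88.0.1  path d0:H1→d1:-→d2:-→d3:-→d4:-→d5:-→d6:-→d7:-→d8:-→d9:-→d10:-→d11:-→d12:-→d13:-→d14:-→d15:-→d16:H1→d17:-→d18:-→d19:-→d20:H4  best=H4
  ? 101.0.0.0  path d0:H1→d1:-→d2:-→d3:-→d4:-→d5:-→d6:-→d7:-→d8:-→d9:-→d10:-→d11:-→d12:H1  best=H1
  add 199.56.0.0/13 -> H3 at depth 13
  add 77.88.0.0/14 -> H0 at depth 14
  del 199.56.0.0/13 (clear depth 13)
  ? 101.0.0.6  path d0:H1→d1:-→d2:-→d3:-→d4:-→d5:-→d6:-→d7:-→d8:-→d9:-→d10:-→d11:-→d12:H1  best=H1
  ? 77.88.6.23  path d0:H1→d1:-→d2:-→d3:-→d4:-→d5:-→d6:-→d7:-→d8:-→d9:-→d10:-→d11:-→d12:-→d13:-→d14:H0→d15:-→d16:H1→d17:-→d18:-→d19:-→d20:H4  best=H4
  ? 77.88.6.221  path d0:H1→d1:-→d2:-→d3:-→d4:-→d5:-→d6:-→d7:-→d8:-→d9:-→d10:-→d11:-→d12:-→d13:-→d14:H0→d15:-→d16:H1→d17:-→d18:-→d19:-→d20:H4  best=H4
  ? 77.88.5.237  path d0:H1→d1:-→d2:-→d3:-→d4:-→d5:-→d6:-→d7:-→d8:-→d9:-→d10:-→d11:-→d12:-→d13:-→d14:H0→d15:-→d16:H1→d17:-→d18:-→d19:-→d20:H4  best=H4
  add 186.70.0.0/19 -> H3 at depth 19
  del 186.70.0.0/16 (clear depth 16)
  add 0.0.0.0/0 -> H1 at depth 0
  ? 186.64.0.135  path d0:H1→d1:-→d2:-→d3:-→d4:-→d5:-→d6:-→d7:-→d8:-→d9:-→d10:-→d11:H0→d12:-→d13:-  best=H0
  add 101.10.166.128/28 -> H3 at depth 28
  del 186.70.0.0/19 (clear depth 19)
  ? 101.10.166.128  path d0:H1→d1:-→d2:-→d3:-→d4:-→d5:-→d6:-→d7:-→d8:-→d9:-→d10:-→d11:-→d12:H1→d13:-→d14:-→d15:-→d16:-→d17:-→d18:-→d19:-→d20:-→d21:-→d22:-→d23:-→d24:-→d25:-→d26:-→d27:-→d28:H3  best=H3
  add 0.0.0.0/0 -> H1 at depth 0

== LOOKUPS ==
["H4","H1","H1","H4","H4","H4","H0","H3"]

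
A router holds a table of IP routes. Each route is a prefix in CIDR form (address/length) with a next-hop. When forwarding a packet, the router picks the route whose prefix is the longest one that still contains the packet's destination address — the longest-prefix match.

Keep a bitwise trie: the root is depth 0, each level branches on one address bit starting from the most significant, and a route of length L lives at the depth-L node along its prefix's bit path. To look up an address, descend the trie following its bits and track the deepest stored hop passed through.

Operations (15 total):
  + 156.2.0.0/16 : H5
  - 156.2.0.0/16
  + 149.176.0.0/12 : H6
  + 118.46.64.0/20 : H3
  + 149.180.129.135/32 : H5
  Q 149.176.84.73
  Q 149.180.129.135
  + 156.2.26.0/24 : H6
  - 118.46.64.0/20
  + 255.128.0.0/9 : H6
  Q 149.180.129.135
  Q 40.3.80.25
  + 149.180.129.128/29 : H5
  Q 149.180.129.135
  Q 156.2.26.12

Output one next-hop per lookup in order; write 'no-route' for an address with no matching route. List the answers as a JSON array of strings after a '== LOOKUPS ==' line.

Trace:
  add 156.2.0.0/16 -> H5 at depth 16
  - 156.2.0.0/16 clear@16
  add 149.176.0.0/12 -> H6 at depth 12
  add 118.46.64.0/20 -> H3 at depth 20
  add 149.180.129.135/32 -> H5 at depth 32
  lookup 149.176.84.73: bits 1001010110110 walk d0:-→d1:-→d2:-→d3:-→d4:-→d5:-→d6:-→d7:-→d8:-→d9:-→d10:-→d11:-→d12:H6→d13:- -> H6
  lookup 149.180.129.135: bits 10010101101101001000000110000111 walk d0:-→d1:-→d2:-→d3:-→d4:-→d5:-→d6:-→d7:-→d8:-→d9:-→d10:-→d11:-→d12:H6→d13:-→d14:-→d15:-→d16:-→d17:-→d18:-→d19:-→d20:-→d21:-→d22:-→d23:-→d24:-→d25:-→d26:-→d27:-→d28:-→d29:-→d30:-→d31:-→d32:H5 -> H5
  add 156.2.26.0/24 -> H6 at depth 24
  - 118.46.64.0/20 clear@20
  add 255.128.0.0/9 -> H6 at depth 9
  lookup 149.180.129.135: bits 10010101101101001000000110000111 walk d0:-→d1:-→d2:-→d3:-→d4:-→d5:-→d6:-→d7:-→d8:-→d9:-→d10:-→d11:-→d12:H6→d13:-→d14:-→d15:-→d16:-→d17:-→d18:-→d19:-→d20:-→d21:-→d22:-→d23:-→d24:-→d25:-→d26:-→d27:-→d28:-→d29:-→d30:-→d31:-→d32:H5 -> H5
  lookup 40.3.80.25: bits 0 walk d0:-→d1:- -> no-route
  add 149.180.129.128/29 -> H5 at depth 29
  lookup 149.180.129.135: bits 10010101101101001000000110000111 walk d0:-→d1:-→d2:-→d3:-→d4:-→d5:-→d6:-→d7:-→d8:-→d9:-→d10:-→d11:-→d12:H6→d13:-→d14:-→d15:-→d16:-→d17:-→d18:-→d19:-→d20:-→d21:-→d22:-→d23:-→d24:-→d25:-→d26:-→d27:-→d28:-→d29:H5→d30:-→d31:-→d32:H5 -> H5
  lookup 156.2.26.12: bits 100111000000001000011010 walk d0:-→d1:-→d2:-→d3:-→d4:-→d5:-→d6:-→d7:-→d8:-→d9:-→d10:-→d11:-→d12:-→d13:-→d14:-→d15:-→d16:-→d17:-→d18:-→d19:-→d20:-→d21:-→d22:-→d23:-→d24:H6 -> H6

== LOOKUPS ==
["H6","H5","H5","no-route","H5","H6"]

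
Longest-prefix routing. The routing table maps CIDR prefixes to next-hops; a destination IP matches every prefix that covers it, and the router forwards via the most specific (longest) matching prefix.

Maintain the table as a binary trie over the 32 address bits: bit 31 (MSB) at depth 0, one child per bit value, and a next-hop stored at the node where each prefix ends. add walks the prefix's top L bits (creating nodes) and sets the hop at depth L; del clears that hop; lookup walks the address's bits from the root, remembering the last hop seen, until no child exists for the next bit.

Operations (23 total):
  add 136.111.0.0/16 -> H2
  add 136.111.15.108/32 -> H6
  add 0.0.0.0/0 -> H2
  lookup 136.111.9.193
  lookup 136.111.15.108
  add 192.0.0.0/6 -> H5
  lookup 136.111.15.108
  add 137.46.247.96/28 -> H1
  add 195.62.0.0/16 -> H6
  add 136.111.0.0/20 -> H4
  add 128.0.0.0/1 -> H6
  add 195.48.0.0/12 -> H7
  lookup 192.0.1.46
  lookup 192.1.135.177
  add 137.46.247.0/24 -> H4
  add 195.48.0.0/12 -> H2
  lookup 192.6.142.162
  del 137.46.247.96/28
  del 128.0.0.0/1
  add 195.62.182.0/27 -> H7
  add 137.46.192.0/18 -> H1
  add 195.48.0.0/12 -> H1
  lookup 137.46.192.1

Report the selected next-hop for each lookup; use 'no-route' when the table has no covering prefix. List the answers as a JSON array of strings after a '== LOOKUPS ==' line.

Trace:
  + 136.111.0.0/16 (H2) depth=16
  + 136.111.15.108/32 (H6) depth=32
  + 0.0.0.0/0 (H2) depth=0
  ? 136.111.9.193  path d0:H2→d1:-→d2:-→d3:-→d4:-→d5:-→d6:-→d7:-→d8:-→d9:-→d10:-→d11:-→d12:-→d13:-→d14:-→d15:-→d16:H2→d17:-→d18:-→d19:-→d20:-→d21:-  best=H2
  ? 136.111.15.108  path d0:H2→d1:-→d2:-→d3:-→d4:-→d5:-→d6:-→d7:-→d8:-→d9:-→d10:-→d11:-→d12:-→d13:-→d14:-→d15:-→d16:H2→d17:-→d18:-→d19:-→d20:-→d21:-→d22:-→d23:-→d24:-→d25:-→d26:-→d27:-→d28:-→d29:-→d30:-→d31:-→d32:H6  best=H6
  + 192.0.0.0/6 (H5) depth=6
  ? 136.111.15.108  path d0:H2→d1:-→d2:-→d3:-→d4:-→d5:-→d6:-→d7:-→d8:-→d9:-→d10:-→d11:-→d12:-→d13:-→d14:-→d15:-→d16:H2→d17:-→d18:-→d19:-→d20:-→d21:-→d22:-→d23:-→d24:-→d25:-→d26:-→d27:-→d28:-→d29:-→d30:-→d31:-→d32:H6  best=H6
  + 137.46.247.96/28 (H1) depth=28
  + 195.62.0.0/16 (H6) depth=16
  + 136.111.0.0/20 (H4) depth=20
  + 128.0.0.0/1 (H6) depth=1
  + 195.48.0.0/12 (H7) depth=12
  ? 192.0.1.46  path d0:H2→d1:H6→d2:-→d3:-→d4:-→d5:-→d6:H5  best=H5
  ? 192.1.135.177  path d0:H2→d1:H6→d2:-→d3:-→d4:-→d5:-→d6:H5  best=H5
  + 137.46.247.0/24 (H4) depth=24
  + 195.48.0.0/12 (H2) depth=12
  ? 192.6.142.162  path d0:H2→d1:H6→d2:-→d3:-→d4:-→d5:-→d6:H5  best=H5
  del 137.46.247.96/28 (clear depth 28)
  del 128.0.0.0/1 (clear depth 1)
  + 195.62.182.0/27 (H7) depth=27
  + 137.46.192.0/18 (H1) depth=18
  + 195.48.0.0/12 (H1) depth=12
  ? 137.46.192.1  path d0:H2→d1:-→d2:-→d3:-→d4:-→d5:-→d6:-→d7:-→d8:-→d9:-→d10:-→d11:-→d12:-→d13:-→d14:-→d15:-→d16:-→d17:-→d18:H1  best=H1

== LOOKUPS ==
["H2","H6","H6","H5","H5","H5","H1"]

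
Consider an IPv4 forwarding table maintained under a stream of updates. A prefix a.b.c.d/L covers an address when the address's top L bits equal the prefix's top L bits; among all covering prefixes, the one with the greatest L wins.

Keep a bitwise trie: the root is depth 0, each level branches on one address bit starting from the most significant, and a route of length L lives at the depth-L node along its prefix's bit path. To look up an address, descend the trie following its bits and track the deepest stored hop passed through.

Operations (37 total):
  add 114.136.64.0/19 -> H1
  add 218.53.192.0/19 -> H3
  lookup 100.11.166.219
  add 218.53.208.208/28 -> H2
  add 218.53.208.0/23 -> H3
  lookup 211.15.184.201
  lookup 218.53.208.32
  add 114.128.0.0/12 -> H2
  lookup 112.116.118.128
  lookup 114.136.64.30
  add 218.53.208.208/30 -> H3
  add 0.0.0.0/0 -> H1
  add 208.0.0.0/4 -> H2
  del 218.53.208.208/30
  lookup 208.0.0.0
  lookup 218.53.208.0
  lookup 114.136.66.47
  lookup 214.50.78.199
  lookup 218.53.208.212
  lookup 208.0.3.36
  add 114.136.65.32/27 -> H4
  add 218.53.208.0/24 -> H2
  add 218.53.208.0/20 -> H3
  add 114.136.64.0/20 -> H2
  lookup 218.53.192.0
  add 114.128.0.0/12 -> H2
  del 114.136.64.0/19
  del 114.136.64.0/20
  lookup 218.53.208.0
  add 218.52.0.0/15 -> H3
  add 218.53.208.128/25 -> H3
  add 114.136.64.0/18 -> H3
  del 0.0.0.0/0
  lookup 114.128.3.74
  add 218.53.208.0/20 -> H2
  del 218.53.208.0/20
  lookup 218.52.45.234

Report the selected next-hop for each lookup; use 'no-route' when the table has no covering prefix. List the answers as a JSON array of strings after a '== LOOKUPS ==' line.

Process each operation:
  add 114.136.64.0/19 -> H1 at depth 19
  add 218.53.192.0/19 -> H3 at depth 19
  Q 100.11.166.219: descend 011 ; hops seen [∅] ; pick no-route
  add 218.53.208.208/28 -> H2 at depth 28
  add 218.53.208.0/23 -> H3 at depth 23
  Q 211.15.184.201: descend 1101 ; hops seen [∅] ; pick no-route
  Q 218.53.208.32: descend 110110100011010111010000 ; hops seen [H3,H3] ; pick H3
  add 114.128.0.0/12 -> H2 at depth 12
  Q 112.116.118.128: descend 011100 ; hops seen [∅] ; pick no-route
  Q 114.136.64.30: descend 0111001010001000010 ; hops seen [H2,H1] ; pick H1
  add 218.53.208.208/30 -> H3 at depth 30
  add 0.0.0.0/0 -> H1 at depth 0
  add 208.0.0.0/4 -> H2 at depth 4
  del 218.53.208.208/30 (clear depth 30)
  Q 208.0.0.0: descend 1101 ; hops seen [H1,H2] ; pick H2
  Q 218.53.208.0: descend 110110100011010111010000 ; hops seen [H1,H2,H3,H3] ; pick H3
  Q 114.136.66.47: descend 0111001010001000010 ; hops seen [H1,H2,H1] ; pick H1
  Q 214.50.78.199: descend 1101 ; hops seen [H1,H2] ; pick H2
  Q 218.53.208.212: descend 11011010001101011101000011010 ; hops seen [H1,H2,H3,H3,H2] ; pick H2
  Q 208.0.3.36: descend 1101 ; hops seen [H1,H2] ; pick H2
  add 114.136.65.32/27 -> H4 at depth 27
  add 218.53.208.0/24 -> H2 at depth 24
  add 218.53.208.0/20 -> H3 at depth 20
  add 114.136.64.0/20 -> H2 at depth 20
  Q 218.53.192.0: descend 1101101000110101110 ; hops seen [H1,H2,H3] ; pick H3
  add 114.128.0.0/12 -> H2 at depth 12
  del 114.136.64.0/19 (clear depth 19)
  del 114.136.64.0/20 (clear depth 20)
  Q 218.53.208.0: descend 110110100011010111010000 ; hops seen [H1,H2,H3,H3,H3,H2] ; pick H2
  add 218.52.0.0/15 -> H3 at depth 15
  add 218.53.208.128/25 -> H3 at depth 25
  add 114.136.64.0/18 -> H3 at depth 18
  del 0.0.0.0/0 (clear depth 0)
  Q 114.128.3.74: descend 011100101000 ; hops seen [H2] ; pick H2
  add 218.53.208.0/20 -> H2 at depth 20
  del 218.53.208.0/20 (clear depth 20)
  Q 218.52.45.234: descend 110110100011010 ; hops seen [H2,H3] ; pick H3

== LOOKUPS ==
["no-route","no-route","H3","no-route","H1","H2","H3","H1","H2","H2","H2","H3","H2","H2","H3"]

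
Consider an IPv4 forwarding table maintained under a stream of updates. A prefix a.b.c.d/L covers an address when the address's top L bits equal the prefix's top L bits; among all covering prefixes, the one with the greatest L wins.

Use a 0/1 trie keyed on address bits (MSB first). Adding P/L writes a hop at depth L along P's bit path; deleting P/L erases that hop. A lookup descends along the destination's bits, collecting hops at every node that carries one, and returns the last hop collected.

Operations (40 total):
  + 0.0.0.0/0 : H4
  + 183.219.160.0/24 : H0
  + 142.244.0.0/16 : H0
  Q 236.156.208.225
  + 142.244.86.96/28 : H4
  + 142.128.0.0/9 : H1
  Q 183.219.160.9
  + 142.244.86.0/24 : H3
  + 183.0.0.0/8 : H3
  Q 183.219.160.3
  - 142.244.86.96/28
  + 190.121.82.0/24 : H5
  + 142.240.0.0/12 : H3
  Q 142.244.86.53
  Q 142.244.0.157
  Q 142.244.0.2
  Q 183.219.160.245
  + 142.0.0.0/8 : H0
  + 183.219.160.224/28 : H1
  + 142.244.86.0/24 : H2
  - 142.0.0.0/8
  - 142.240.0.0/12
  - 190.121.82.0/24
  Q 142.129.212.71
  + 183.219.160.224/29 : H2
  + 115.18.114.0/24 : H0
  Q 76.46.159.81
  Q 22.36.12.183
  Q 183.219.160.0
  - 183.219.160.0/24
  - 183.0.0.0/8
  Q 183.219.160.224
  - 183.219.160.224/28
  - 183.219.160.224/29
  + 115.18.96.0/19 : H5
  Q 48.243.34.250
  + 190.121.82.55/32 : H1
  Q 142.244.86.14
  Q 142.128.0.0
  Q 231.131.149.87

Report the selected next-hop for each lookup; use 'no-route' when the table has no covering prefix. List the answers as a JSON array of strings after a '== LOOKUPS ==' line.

Trace:
  add 0.0.0.0/0 -> H4 at depth 0
  add 183.219.160.0/24 -> H0 at depth 24
  add 142.244.0.0/16 -> H0 at depth 16
  Q 236.156.208.225: descend 1 ; hops seen [H4] ; pick H4
  add 142.244.86.96/28 -> H4 at depth 28
  add 142.128.0.0/9 -> H1 at depth 9
  Q 183.219.160.9: descend 101101111101101110100000 ; hops seen [H4,H0] ; pick H0
  add 142.244.86.0/24 -> H3 at depth 24
  add 183.0.0.0/8 -> H3 at depth 8
  Q 183.219.160.3: descend 101101111101101110100000 ; hops seen [H4,H3,H0] ; pick H0
  - 142.244.86.96/28 clear@28
  add 190.121.82.0/24 -> H5 at depth 24
  add 142.240.0.0/12 -> H3 at depth 12
  Q 142.244.86.53: descend 1000111011110100010101100 ; hops seen [H4,H1,H3,H0,H3] ; pick H3
  Q 142.244.0.157: descend 10001110111101000 ; hops seen [H4,H1,H3,H0] ; pick H0
  Q 142.244.0.2: descend 10001110111101000 ; hops seen [H4,H1,H3,H0] ; pick H0
  Q 183.219.160.245: descend 101101111101101110100000 ; hops seen [H4,H3,H0] ; pick H0
  add 142.0.0.0/8 -> H0 at depth 8
  add 183.219.160.224/28 -> H1 at depth 28
  add 142.244.86.0/24 -> H2 at depth 24
  - 142.0.0.0/8 clear@8
  - 142.240.0.0/12 clear@12
  - 190.121.82.0/24 clear@24
  Q 142.129.212.71: descend 100011101 ; hops seen [H4,H1] ; pick H1
  add 183.219.160.224/29 -> H2 at depth 29
  add 115.18.114.0/24 -> H0 at depth 24
  Q 76.46.159.81: descend 01 ; hops seen [H4] ; pick H4
  Q 22.36.12.183: descend 0 ; hops seen [H4] ; pick H4
  Q 183.219.160.0: descend 101101111101101110100000 ; hops seen [H4,H3,H0] ; pick H0
  - 183.219.160.0/24 clear@24
  - 183.0.0.0/8 clear@8
  Q 183.219.160.224: descend 10110111110110111010000011100 ; hops seen [H4,H1,H2] ; pick H2
  - 183.219.160.224/28 clear@28
  - 183.219.160.224/29 clear@29
  add 115.18.96.0/19 -> H5 at depth 19
  Q 48.243.34.250: descend 0 ; hops seen [H4] ; pick H4
  add 190.121.82.55/32 -> H1 at depth 32
  Q 142.244.86.14: descend 1000111011110100010101100 ; hops seen [H4,H1,H0,H2] ; pick H2
  Q 142.128.0.0: descend 100011101 ; hops seen [H4,H1] ; pick H1
  Q 231.131.149.87: descend 1 ; hops seen [H4] ; pick H4

== LOOKUPS ==
["H4","H0","H0","H3","H0","H0","H0","H1","H4","H4","H0","H2","H4","H2","H1","H4"]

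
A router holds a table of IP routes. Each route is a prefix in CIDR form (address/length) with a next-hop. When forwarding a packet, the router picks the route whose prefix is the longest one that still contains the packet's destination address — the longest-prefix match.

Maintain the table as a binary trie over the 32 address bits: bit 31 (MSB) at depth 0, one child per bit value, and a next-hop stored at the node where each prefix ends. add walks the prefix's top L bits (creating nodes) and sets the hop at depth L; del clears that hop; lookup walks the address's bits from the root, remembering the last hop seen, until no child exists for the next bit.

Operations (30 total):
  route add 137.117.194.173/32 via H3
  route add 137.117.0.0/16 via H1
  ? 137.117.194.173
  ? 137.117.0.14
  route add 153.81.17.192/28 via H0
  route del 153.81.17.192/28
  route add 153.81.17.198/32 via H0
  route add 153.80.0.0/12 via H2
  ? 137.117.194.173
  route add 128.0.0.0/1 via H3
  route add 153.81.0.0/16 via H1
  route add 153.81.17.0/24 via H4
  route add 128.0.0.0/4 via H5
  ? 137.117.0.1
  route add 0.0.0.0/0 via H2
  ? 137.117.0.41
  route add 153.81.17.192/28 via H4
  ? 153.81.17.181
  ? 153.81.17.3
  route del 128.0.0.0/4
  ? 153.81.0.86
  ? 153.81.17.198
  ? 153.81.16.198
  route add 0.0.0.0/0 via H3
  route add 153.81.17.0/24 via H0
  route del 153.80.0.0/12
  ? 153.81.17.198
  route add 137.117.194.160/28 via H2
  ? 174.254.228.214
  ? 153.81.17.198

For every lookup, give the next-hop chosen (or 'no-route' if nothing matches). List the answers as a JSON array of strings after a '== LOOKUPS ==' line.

Apply in order:
  + 137.117.194.173/32 (H3) depth=32
  + 137.117.0.0/16 (H1) depth=16
  Q 137.117.194.173: descend 10001001011101011100001010101101 ; hops seen [H1,H3] ; pick H3
  Q 137.117.0.14: descend 1000100101110101 ; hops seen [H1] ; pick H1
  + 153.81.17.192/28 (H0) depth=28
  - 153.81.17.192/28 clear@28
  + 153.81.17.198/32 (H0) depth=32
  + 153.80.0.0/12 (H2) depth=12
  Q 137.117.194.173: descend 10001001011101011100001010101101 ; hops seen [H1,H3] ; pick H3
  + 128.0.0.0/1 (H3) depth=1
  + 153.81.0.0/16 (H1) depth=16
  + 153.81.17.0/24 (H4) depth=24
  + 128.0.0.0/4 (H5) depth=4
  Q 137.117.0.1: descend 1000100101110101 ; hops seen [H3,H5,H1] ; pick H1
  + 0.0.0.0/0 (H2) depth=0
  Q 137.117.0.41: descend 1000100101110101 ; hops seen [H2,H3,H5,H1] ; pick H1
  + 153.81.17.192/28 (H4) depth=28
  Q 153.81.17.181: descend 1001100101010001000100011 ; hops seen [H2,H3,H2,H1,H4] ; pick H4
  Q 153.81.17.3: descend 100110010101000100010001 ; hops seen [H2,H3,H2,H1,H4] ; pick H4
  - 128.0.0.0/4 clear@4
  Q 153.81.0.86: descend 1001100101010001000 ; hops seen [H2,H3,H2,H1] ; pick H1
  Q 153.81.17.198: descend 10011001010100010001000111000110 ; hops seen [H2,H3,H2,H1,H4,H4,H0] ; pick H0
  Q 153.81.16.198: descend 10011001010100010001000 ; hops seen [H2,H3,H2,H1] ; pick H1
  + 0.0.0.0/0 (H3) depth=0
  + 153.81.17.0/24 (H0) depth=24
  - 153.80.0.0/12 clear@12
  Q 153.81.17.198: descend 10011001010100010001000111000110 ; hops seen [H3,H3,H1,H0,H4,H0] ; pick H0
  + 137.117.194.160/28 (H2) depth=28
  Q 174.254.228.214: descend 10 ; hops seen [H3,H3] ; pick H3
  Q 153.81.17.198: descend 10011001010100010001000111000110 ; hops seen [H3,H3,H1,H0,H4,H0] ; pick H0

== LOOKUPS ==
["H3","H1","H3","H1","H1","H4","H4","H1","H0","H1","H0","H3","H0"]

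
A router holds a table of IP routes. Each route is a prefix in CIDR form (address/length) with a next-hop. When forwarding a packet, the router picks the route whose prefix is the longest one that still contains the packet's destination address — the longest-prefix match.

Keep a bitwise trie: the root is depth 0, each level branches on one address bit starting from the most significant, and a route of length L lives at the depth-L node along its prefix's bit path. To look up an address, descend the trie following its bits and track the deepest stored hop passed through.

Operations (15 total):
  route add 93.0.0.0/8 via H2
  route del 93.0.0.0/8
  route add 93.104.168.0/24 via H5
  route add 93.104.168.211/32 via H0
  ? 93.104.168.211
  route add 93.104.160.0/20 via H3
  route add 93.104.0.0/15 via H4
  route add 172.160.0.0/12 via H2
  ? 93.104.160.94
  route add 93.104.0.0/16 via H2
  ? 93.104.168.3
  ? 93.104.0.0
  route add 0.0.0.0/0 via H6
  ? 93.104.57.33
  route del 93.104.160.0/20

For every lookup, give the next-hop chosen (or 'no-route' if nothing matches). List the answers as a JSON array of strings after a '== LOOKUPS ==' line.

Trace:
  add 93.0.0.0/8 -> H2 at depth 8
  - 93.0.0.0/8 clear@8
  add 93.104.168.0/24 -> H5 at depth 24
  add 93.104.168.211/32 -> H0 at depth 32
  ? 93.104.168.211  path d0:-→d1:-→d2:-→d3:-→d4:-→d5:-→d6:-→d7:-→d8:-→d9:-→d10:-→d11:-→d12:-→d13:-→d14:-→d15:-→d16:-→d17:-→d18:-→d19:-→d20:-→d21:-→d22:-→d23:-→d24:H5→d25:-→d26:-→d27:-→d28:-→d29:-→d30:-→d31:-→d32:H0  best=H0
  add 93.104.160.0/20 -> H3 at depth 20
  add 93.104.0.0/15 -> H4 at depth 15
  add 172.160.0.0/12 -> H2 at depth 12
  ? 93.104.160.94  path d0:-→d1:-→d2:-→d3:-→d4:-→d5:-→d6:-→d7:-→d8:-→d9:-→d10:-→d11:-→d12:-→d13:-→d14:-→d15:H4→d16:-→d17:-→d18:-→d19:-→d20:H3  best=H3
  add 93.104.0.0/16 -> H2 at depth 16
  ? 93.104.168.3  path d0:-→d1:-→d2:-→d3:-→d4:-→d5:-→d6:-→d7:-→d8:-→d9:-→d10:-→d11:-→d12:-→d13:-→d14:-→d15:H4→d16:H2→d17:-→d18:-→d19:-→d20:H3→d21:-→d22:-→d23:-→d24:H5  best=H5
  ? 93.104.0.0  path d0:-→d1:-→d2:-→d3:-→d4:-→d5:-→d6:-→d7:-→d8:-→d9:-→d10:-→d11:-→d12:-→d13:-→d14:-→d15:H4→d16:H2  best=H2
  add 0.0.0.0/0 -> H6 at depth 0
  ? 93.104.57.33  path d0:H6→d1:-→d2:-→d3:-→d4:-→d5:-→d6:-→d7:-→d8:-→d9:-→d10:-→d11:-→d12:-→d13:-→d14:-→d15:H4→d16:H2  best=H2
  - 93.104.160.0/20 clear@20

== LOOKUPS ==
["H0","H3","H5","H2","H2"]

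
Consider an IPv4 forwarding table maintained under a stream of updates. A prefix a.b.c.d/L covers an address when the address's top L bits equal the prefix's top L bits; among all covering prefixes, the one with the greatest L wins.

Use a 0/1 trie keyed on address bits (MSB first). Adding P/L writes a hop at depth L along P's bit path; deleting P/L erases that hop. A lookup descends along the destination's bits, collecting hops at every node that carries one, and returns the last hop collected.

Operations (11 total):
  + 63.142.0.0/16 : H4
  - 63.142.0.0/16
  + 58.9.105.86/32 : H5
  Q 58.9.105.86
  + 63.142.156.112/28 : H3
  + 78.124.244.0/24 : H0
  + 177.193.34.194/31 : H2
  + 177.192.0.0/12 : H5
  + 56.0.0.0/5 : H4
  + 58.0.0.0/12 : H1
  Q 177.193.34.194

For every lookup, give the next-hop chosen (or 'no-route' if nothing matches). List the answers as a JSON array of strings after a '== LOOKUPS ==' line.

Apply in order:
  + 63.142.0.0/16 (H4) depth=16
  - 63.142.0.0/16 clear@16
  + 58.9.105.86/32 (H5) depth=32
  lookup 58.9.105.86: bits 00111010000010010110100101010110 walk d0:-→d1:-→d2:-→d3:-→d4:-→d5:-→d6:-→d7:-→d8:-→d9:-→d10:-→d11:-→d12:-→d13:-→d14:-→d15:-→d16:-→d17:-→d18:-→d19:-→d20:-→d21:-→d22:-→d23:-→d24:-→d25:-→d26:-→d27:-→d28:-→d29:-→d30:-→d31:-→d32:H5 -> H5
  + 63.142.156.112/28 (H3) depth=28
  + 78.124.244.0/24 (H0) depth=24
  + 177.193.34.194/31 (H2) depth=31
  + 177.192.0.0/12 (H5) depth=12
  + 56.0.0.0/5 (H4) depth=5
  + 58.0.0.0/12 (H1) depth=12
  lookup 177.193.34.194: bits 1011000111000001001000101100001 walk d0:-→d1:-→d2:-→d3:-→d4:-→d5:-→d6:-→d7:-→d8:-→d9:-→d10:-→d11:-→d12:H5→d13:-→d14:-→d15:-→d16:-→d17:-→d18:-→d19:-→d20:-→d21:-→d22:-→d23:-→d24:-→d25:-→d26:-→d27:-→d28:-→d29:-→d30:-→d31:H2 -> H2

== LOOKUPS ==
["H5","H2"]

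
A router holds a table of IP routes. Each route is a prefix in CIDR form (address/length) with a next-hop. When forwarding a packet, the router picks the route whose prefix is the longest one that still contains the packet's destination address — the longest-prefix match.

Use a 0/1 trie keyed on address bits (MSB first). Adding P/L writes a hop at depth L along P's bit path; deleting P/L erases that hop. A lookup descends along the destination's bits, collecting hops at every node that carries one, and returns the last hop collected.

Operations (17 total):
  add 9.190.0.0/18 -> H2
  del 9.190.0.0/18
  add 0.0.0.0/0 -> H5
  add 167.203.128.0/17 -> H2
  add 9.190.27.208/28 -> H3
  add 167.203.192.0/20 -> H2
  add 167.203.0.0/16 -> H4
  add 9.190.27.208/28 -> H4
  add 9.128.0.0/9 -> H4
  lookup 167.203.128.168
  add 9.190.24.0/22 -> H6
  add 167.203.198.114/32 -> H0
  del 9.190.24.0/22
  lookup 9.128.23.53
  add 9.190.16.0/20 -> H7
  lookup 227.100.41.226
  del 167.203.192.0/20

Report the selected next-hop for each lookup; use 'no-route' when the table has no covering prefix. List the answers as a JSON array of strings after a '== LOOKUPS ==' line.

Trace:
  + 9.190.0.0/18 (H2) depth=18
  del 9.190.0.0/18 (clear depth 18)
  + 0.0.0.0/0 (H5) depth=0
  + 167.203.128.0/17 (H2) depth=17
  + 9.190.27.208/28 (H3) depth=28
  + 167.203.192.0/20 (H2) depth=20
  + 167.203.0.0/16 (H4) depth=16
  + 9.190.27.208/28 (H4) depth=28
  + 9.128.0.0/9 (H4) depth=9
  lookup 167.203.128.168: bits 10100111110010111 walk d0:H5→d1:-→d2:-→d3:-→d4:-→d5:-→d6:-→d7:-→d8:-→d9:-→d10:-→d11:-→d12:-→d13:-→d14:-→d15:-→d16:H4→d17:H2 -> H2
  + 9.190.24.0/22 (H6) depth=22
  + 167.203.198.114/32 (H0) depth=32
  del 9.190.24.0/22 (clear depth 22)
  lookup 9.128.23.53: bits 0000100110 walk d0:H5→d1:-→d2:-→d3:-→d4:-→d5:-→d6:-→d7:-→d8:-→d9:H4→d10:- -> H4
  + 9.190.16.0/20 (H7) depth=20
  lookup 227.100.41.226: bits 1 walk d0:H5→d1:- -> H5
  del 167.203.192.0/20 (clear depth 20)

== LOOKUPS ==
["H2","H4","H5"]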